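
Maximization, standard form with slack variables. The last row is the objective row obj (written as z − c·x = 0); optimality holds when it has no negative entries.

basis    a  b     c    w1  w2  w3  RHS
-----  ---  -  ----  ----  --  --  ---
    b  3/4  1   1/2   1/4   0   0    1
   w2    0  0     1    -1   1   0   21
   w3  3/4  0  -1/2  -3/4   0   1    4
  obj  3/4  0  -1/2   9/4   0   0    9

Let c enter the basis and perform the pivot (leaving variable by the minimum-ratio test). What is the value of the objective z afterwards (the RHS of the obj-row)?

Ratio test on column c — row 1: 1/(1/2) = 2; row 2: 21/1 = 21; row 3: entry -1/2 ≤ 0. Minimum is 2 at row 1 (b leaves); pivot element 1/2.
Pivot on row 1; the obj-row RHS becomes 9 − (-1/2)·2 = 10.

10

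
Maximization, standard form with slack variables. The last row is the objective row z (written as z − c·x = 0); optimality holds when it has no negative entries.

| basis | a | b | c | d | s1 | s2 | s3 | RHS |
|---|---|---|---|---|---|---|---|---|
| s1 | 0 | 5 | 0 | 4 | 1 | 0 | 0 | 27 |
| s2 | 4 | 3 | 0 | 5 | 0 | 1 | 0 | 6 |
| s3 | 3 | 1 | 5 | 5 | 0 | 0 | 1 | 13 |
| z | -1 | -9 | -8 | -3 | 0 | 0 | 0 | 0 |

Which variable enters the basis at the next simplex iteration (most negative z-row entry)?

Negative z-row entries: a: -1, b: -9, c: -8, d: -3.
The most negative is -9 in column b, so b enters.

b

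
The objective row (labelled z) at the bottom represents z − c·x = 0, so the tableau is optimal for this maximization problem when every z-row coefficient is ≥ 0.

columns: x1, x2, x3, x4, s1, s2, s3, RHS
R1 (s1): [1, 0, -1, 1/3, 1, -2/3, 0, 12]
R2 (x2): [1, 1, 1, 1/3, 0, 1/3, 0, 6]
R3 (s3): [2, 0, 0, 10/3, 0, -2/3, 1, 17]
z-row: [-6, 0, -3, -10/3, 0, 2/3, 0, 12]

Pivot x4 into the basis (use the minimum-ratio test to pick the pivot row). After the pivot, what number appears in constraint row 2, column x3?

Ratio test on column x4 — row 1: 12/(1/3) = 36; row 2: 6/(1/3) = 18; row 3: 17/(10/3) = 51/10. Minimum is 51/10 at row 3 (s3 leaves); pivot element 10/3.
Divide row 3 by 10/3; eliminate column x4 from the other rows.
Row 2 update in column x3: 1 − (1/3)·0 = 1.

1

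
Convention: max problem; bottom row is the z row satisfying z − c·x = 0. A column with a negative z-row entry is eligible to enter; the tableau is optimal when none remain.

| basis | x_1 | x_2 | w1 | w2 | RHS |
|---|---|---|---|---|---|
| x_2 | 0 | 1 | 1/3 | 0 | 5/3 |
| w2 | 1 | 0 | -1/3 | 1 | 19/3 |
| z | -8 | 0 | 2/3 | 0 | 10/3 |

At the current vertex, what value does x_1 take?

0

x_1 is not in the basis, so in the current basic feasible solution x_1 = 0.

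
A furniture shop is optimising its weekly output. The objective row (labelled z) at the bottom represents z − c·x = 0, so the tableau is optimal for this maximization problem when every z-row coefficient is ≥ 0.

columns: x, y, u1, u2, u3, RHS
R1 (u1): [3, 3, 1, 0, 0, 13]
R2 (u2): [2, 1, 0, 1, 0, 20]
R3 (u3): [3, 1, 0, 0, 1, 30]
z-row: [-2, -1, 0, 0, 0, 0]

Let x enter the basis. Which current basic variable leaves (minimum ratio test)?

Column x entries and ratios — u1: 13/3 = 13/3; u2: 20/2 = 10; u3: 30/3 = 10.
Smallest ratio is 13/3 in the row of u1, so u1 leaves.

u1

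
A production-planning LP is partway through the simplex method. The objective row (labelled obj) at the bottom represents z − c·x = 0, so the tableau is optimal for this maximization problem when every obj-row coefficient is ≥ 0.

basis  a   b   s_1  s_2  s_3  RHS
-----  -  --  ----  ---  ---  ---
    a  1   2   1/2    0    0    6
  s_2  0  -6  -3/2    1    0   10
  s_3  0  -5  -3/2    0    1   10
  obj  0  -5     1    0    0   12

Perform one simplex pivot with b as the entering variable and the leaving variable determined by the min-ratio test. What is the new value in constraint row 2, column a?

3

Ratio test on column b — row 1: 6/2 = 3; row 2: entry -6 ≤ 0; row 3: entry -5 ≤ 0. Minimum is 3 at row 1 (a leaves); pivot element 2.
Divide row 1 by 2; eliminate column b from the other rows.
Row 2 update in column a: 0 − (-6)·(1/2) = 3.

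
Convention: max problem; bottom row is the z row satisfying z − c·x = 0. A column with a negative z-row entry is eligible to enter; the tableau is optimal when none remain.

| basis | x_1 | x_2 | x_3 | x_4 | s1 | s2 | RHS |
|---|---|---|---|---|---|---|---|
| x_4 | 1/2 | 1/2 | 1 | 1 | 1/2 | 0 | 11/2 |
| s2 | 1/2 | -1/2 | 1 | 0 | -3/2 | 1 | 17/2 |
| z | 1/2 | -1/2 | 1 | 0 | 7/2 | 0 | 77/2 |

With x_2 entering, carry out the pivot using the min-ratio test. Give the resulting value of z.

Ratio test on column x_2 — row 1: (11/2)/(1/2) = 11; row 2: entry -1/2 ≤ 0. Minimum is 11 at row 1 (x_4 leaves); pivot element 1/2.
Pivot on row 1; the z-row RHS becomes 77/2 − (-1/2)·11 = 44.

44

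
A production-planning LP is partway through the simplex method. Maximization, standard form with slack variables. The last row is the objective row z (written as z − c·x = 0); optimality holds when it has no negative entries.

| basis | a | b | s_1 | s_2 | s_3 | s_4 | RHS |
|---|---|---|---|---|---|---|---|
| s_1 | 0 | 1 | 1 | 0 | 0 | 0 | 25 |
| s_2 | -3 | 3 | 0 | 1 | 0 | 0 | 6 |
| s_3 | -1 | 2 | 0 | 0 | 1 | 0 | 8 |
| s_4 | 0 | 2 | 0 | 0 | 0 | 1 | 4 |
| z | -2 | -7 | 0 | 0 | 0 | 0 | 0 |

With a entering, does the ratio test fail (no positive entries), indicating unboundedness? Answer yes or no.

Every constraint-row entry in column a is ≤ 0, so increasing a is unbounded.

yes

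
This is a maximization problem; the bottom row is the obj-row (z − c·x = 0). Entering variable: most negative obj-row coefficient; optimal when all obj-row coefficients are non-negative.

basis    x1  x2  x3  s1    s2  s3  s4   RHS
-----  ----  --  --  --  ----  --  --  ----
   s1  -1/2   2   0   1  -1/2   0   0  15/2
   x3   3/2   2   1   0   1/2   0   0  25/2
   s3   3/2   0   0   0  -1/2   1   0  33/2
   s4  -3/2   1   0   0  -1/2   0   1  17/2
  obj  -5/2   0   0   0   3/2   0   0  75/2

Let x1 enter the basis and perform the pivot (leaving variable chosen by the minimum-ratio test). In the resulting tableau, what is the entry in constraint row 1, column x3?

1/3

Ratio test on column x1 — row 1: entry -1/2 ≤ 0; row 2: (25/2)/(3/2) = 25/3; row 3: (33/2)/(3/2) = 11; row 4: entry -3/2 ≤ 0. Minimum is 25/3 at row 2 (x3 leaves); pivot element 3/2.
Divide row 2 by 3/2; eliminate column x1 from the other rows.
Row 1 update in column x3: 0 − (-1/2)·(2/3) = 1/3.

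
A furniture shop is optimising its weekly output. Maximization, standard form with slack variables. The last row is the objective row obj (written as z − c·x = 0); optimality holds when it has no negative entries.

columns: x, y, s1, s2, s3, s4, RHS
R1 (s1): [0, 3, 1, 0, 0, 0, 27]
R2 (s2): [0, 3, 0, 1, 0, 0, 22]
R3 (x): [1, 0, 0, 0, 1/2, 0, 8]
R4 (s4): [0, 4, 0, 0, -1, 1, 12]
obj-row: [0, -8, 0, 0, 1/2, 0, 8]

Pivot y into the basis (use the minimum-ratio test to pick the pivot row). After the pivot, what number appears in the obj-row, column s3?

Ratio test on column y — row 1: 27/3 = 9; row 2: 22/3 = 22/3; row 3: entry 0 ≤ 0; row 4: 12/4 = 3. Minimum is 3 at row 4 (s4 leaves); pivot element 4.
Divide row 4 by 4; eliminate column y from the other rows.
obj-row update in column s3: 1/2 − (-8)·(-1/4) = -3/2.

-3/2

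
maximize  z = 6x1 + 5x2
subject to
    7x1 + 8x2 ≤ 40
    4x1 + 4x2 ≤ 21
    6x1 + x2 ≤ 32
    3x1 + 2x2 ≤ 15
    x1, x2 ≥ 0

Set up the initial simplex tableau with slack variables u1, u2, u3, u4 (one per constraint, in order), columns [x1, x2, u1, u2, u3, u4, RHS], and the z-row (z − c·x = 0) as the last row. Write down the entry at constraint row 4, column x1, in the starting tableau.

Constraint 4 has coefficient 3 on x1.

3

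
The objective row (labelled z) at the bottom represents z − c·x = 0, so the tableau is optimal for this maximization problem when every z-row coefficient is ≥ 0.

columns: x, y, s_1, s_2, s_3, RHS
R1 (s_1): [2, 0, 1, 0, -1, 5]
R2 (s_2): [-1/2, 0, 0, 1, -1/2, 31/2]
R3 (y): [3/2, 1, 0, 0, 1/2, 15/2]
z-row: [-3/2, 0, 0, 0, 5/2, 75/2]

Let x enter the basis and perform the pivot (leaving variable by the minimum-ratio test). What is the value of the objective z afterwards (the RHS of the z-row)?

165/4

Ratio test on column x — row 1: 5/2 = 5/2; row 2: entry -1/2 ≤ 0; row 3: (15/2)/(3/2) = 5. Minimum is 5/2 at row 1 (s_1 leaves); pivot element 2.
Pivot on row 1; the z-row RHS becomes 75/2 − (-3/2)·(5/2) = 165/4.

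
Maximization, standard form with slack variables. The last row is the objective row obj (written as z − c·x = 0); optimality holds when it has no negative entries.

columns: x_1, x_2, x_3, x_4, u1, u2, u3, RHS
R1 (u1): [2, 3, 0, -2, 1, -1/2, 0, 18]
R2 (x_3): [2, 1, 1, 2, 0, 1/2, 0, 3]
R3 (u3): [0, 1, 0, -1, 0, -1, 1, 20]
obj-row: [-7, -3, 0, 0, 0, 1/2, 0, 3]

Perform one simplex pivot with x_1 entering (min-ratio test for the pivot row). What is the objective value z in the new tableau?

Ratio test on column x_1 — row 1: 18/2 = 9; row 2: 3/2 = 3/2; row 3: entry 0 ≤ 0. Minimum is 3/2 at row 2 (x_3 leaves); pivot element 2.
Pivot on row 2; the obj-row RHS becomes 3 − (-7)·(3/2) = 27/2.

27/2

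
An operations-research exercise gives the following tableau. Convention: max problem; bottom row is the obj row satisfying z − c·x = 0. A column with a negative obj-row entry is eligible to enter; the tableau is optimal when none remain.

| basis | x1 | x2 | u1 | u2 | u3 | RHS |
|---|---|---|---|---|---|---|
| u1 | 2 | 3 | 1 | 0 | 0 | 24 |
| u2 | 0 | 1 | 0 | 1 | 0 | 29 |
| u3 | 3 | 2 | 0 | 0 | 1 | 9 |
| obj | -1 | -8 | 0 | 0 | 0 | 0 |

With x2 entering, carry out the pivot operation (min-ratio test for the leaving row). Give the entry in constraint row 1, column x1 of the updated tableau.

-5/2

Ratio test on column x2 — row 1: 24/3 = 8; row 2: 29/1 = 29; row 3: 9/2 = 9/2. Minimum is 9/2 at row 3 (u3 leaves); pivot element 2.
Divide row 3 by 2; eliminate column x2 from the other rows.
Row 1 update in column x1: 2 − 3·(3/2) = -5/2.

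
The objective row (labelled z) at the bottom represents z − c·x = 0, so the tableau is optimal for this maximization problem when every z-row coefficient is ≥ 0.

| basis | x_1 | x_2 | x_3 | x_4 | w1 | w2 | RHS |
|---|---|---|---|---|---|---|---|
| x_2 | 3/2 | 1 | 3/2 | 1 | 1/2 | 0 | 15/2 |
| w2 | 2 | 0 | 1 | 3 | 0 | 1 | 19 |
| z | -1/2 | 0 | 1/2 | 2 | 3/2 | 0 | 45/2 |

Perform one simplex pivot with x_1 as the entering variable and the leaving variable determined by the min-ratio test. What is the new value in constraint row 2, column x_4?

Ratio test on column x_1 — row 1: (15/2)/(3/2) = 5; row 2: 19/2 = 19/2. Minimum is 5 at row 1 (x_2 leaves); pivot element 3/2.
Divide row 1 by 3/2; eliminate column x_1 from the other rows.
Row 2 update in column x_4: 3 − 2·(2/3) = 5/3.

5/3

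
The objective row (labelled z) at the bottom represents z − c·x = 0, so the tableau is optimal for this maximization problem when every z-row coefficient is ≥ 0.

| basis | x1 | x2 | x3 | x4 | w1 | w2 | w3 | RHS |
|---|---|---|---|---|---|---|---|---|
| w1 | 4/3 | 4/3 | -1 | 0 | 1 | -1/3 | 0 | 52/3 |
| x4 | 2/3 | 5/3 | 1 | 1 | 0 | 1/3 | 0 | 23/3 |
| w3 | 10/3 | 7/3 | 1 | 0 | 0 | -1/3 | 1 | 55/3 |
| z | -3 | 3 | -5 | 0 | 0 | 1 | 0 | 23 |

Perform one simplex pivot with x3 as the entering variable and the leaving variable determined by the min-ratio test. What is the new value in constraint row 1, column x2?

3

Ratio test on column x3 — row 1: entry -1 ≤ 0; row 2: (23/3)/1 = 23/3; row 3: (55/3)/1 = 55/3. Minimum is 23/3 at row 2 (x4 leaves); pivot element 1.
Divide row 2 by 1; eliminate column x3 from the other rows.
Row 1 update in column x2: 4/3 − (-1)·(5/3) = 3.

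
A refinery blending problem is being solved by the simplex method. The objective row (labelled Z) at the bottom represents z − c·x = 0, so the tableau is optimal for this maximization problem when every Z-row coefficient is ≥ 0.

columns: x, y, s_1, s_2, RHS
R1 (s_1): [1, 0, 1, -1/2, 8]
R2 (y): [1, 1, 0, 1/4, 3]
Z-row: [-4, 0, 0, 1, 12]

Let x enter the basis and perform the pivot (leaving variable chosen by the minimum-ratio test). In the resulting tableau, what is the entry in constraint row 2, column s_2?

Ratio test on column x — row 1: 8/1 = 8; row 2: 3/1 = 3. Minimum is 3 at row 2 (y leaves); pivot element 1.
Divide row 2 by 1; eliminate column x from the other rows.
In the new row 2, the s_2 entry is the old entry divided by the pivot: (1/4)/1 = 1/4.

1/4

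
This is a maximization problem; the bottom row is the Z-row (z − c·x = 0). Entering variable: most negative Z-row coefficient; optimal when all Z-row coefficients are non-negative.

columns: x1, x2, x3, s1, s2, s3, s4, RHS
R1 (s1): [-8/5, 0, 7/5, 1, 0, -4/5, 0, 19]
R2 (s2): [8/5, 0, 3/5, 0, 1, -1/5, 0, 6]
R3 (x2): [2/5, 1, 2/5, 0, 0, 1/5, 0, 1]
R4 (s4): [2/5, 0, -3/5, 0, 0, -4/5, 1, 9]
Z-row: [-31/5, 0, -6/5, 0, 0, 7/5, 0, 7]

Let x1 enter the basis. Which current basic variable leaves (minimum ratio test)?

x2

Column x1 entries and ratios — s1: -8/5 ≤ 0, skip; s2: 6/(8/5) = 15/4; x2: 1/(2/5) = 5/2; s4: 9/(2/5) = 45/2.
Smallest ratio is 5/2 in the row of x2, so x2 leaves.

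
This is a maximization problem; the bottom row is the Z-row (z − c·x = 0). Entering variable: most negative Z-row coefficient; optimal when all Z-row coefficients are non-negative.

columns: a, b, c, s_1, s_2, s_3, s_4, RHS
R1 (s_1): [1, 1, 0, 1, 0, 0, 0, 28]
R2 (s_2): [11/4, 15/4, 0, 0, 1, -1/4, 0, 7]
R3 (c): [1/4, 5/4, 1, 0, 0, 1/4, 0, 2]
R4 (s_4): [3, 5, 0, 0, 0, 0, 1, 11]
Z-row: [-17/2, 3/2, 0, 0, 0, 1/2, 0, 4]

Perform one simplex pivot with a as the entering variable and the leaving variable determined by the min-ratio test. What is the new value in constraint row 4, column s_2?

Ratio test on column a — row 1: 28/1 = 28; row 2: 7/(11/4) = 28/11; row 3: 2/(1/4) = 8; row 4: 11/3 = 11/3. Minimum is 28/11 at row 2 (s_2 leaves); pivot element 11/4.
Divide row 2 by 11/4; eliminate column a from the other rows.
Row 4 update in column s_2: 0 − 3·(4/11) = -12/11.

-12/11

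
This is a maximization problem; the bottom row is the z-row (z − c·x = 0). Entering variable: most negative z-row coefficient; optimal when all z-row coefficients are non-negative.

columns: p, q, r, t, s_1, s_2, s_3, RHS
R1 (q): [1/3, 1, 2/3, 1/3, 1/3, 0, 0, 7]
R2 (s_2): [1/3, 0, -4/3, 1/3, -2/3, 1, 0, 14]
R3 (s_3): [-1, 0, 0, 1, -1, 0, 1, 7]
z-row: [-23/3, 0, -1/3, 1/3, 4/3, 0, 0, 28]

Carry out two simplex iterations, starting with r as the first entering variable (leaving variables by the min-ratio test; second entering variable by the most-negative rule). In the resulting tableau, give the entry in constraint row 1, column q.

Ratio test on column r — row 1: 7/(2/3) = 21/2; row 2: entry -4/3 ≤ 0; row 3: entry 0 ≤ 0. Minimum is 21/2 at row 1 (q leaves); pivot element 2/3.
Divide row 1 by 2/3; eliminate column r from the other rows.
Second iteration: most negative z-row entry is -15/2 in column p, so p enters.
Ratio test on column p — row 1: (21/2)/(1/2) = 21; row 2: 28/1 = 28; row 3: entry -1 ≤ 0. Minimum is 21 at row 1 (r leaves); pivot element 1/2.
Divide row 1 by 1/2; eliminate column p from the other rows.
After both pivots, the entry at constraint row 1, column q is 3.

3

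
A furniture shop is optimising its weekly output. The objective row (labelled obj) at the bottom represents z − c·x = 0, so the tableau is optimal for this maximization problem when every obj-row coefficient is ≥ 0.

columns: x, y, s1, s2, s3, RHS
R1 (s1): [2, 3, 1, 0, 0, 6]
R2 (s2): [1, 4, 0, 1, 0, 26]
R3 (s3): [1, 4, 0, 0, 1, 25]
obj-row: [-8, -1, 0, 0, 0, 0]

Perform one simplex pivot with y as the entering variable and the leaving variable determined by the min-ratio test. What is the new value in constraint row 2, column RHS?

18

Ratio test on column y — row 1: 6/3 = 2; row 2: 26/4 = 13/2; row 3: 25/4 = 25/4. Minimum is 2 at row 1 (s1 leaves); pivot element 3.
Divide row 1 by 3; eliminate column y from the other rows.
Row 2 update in column RHS: 26 − 4·2 = 18.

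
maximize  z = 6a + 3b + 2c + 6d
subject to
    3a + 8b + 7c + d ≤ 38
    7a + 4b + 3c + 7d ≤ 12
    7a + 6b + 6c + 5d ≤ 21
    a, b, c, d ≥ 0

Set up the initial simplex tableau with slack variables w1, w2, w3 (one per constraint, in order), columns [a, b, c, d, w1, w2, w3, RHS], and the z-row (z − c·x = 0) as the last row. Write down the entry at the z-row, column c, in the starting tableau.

-2

The z-row carries the negated objective coefficients: the c entry is -2.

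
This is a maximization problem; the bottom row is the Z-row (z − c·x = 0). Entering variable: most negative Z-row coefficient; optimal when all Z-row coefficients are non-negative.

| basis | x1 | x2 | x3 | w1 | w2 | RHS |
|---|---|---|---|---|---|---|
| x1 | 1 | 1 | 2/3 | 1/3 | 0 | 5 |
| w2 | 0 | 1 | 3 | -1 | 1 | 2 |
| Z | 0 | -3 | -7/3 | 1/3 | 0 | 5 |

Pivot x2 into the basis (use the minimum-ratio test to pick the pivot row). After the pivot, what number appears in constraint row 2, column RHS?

2

Ratio test on column x2 — row 1: 5/1 = 5; row 2: 2/1 = 2. Minimum is 2 at row 2 (w2 leaves); pivot element 1.
Divide row 2 by 1; eliminate column x2 from the other rows.
In the new row 2, the RHS entry is the old entry divided by the pivot: 2/1 = 2.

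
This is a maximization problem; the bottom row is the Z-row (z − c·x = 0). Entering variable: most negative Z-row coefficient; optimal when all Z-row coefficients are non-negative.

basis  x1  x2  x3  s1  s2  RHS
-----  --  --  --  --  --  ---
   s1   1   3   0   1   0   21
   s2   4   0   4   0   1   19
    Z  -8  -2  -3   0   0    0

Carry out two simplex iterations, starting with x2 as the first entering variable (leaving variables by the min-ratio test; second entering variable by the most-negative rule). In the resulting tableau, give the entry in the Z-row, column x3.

Ratio test on column x2 — row 1: 21/3 = 7; row 2: entry 0 ≤ 0. Minimum is 7 at row 1 (s1 leaves); pivot element 3.
Divide row 1 by 3; eliminate column x2 from the other rows.
Second iteration: most negative Z-row entry is -22/3 in column x1, so x1 enters.
Ratio test on column x1 — row 1: 7/(1/3) = 21; row 2: 19/4 = 19/4. Minimum is 19/4 at row 2 (s2 leaves); pivot element 4.
Divide row 2 by 4; eliminate column x1 from the other rows.
After both pivots, the entry at the Z-row, column x3 is 13/3.

13/3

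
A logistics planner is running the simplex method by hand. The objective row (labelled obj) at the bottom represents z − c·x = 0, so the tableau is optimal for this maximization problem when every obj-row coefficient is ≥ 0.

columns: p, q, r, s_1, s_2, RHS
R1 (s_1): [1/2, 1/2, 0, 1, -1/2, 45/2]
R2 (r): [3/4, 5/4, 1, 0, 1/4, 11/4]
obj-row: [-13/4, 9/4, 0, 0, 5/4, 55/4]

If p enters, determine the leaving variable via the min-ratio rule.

r

Column p entries and ratios — s_1: (45/2)/(1/2) = 45; r: (11/4)/(3/4) = 11/3.
Smallest ratio is 11/3 in the row of r, so r leaves.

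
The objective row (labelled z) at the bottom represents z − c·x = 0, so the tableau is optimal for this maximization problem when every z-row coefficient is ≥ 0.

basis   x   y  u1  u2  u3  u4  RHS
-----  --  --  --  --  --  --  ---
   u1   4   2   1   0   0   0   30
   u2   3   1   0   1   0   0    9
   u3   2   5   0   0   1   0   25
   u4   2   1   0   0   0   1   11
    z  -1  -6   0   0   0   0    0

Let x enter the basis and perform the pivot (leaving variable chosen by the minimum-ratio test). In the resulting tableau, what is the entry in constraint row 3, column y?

13/3

Ratio test on column x — row 1: 30/4 = 15/2; row 2: 9/3 = 3; row 3: 25/2 = 25/2; row 4: 11/2 = 11/2. Minimum is 3 at row 2 (u2 leaves); pivot element 3.
Divide row 2 by 3; eliminate column x from the other rows.
Row 3 update in column y: 5 − 2·(1/3) = 13/3.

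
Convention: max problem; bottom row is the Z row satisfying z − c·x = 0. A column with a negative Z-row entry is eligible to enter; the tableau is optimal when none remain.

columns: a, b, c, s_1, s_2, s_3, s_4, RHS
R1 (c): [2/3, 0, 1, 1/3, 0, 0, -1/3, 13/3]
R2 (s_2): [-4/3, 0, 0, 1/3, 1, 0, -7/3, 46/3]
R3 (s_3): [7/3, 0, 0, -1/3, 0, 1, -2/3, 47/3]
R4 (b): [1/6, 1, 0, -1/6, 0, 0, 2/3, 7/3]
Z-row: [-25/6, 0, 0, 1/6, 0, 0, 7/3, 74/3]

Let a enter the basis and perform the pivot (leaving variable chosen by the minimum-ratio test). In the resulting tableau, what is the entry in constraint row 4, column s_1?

-1/4

Ratio test on column a — row 1: (13/3)/(2/3) = 13/2; row 2: entry -4/3 ≤ 0; row 3: (47/3)/(7/3) = 47/7; row 4: (7/3)/(1/6) = 14. Minimum is 13/2 at row 1 (c leaves); pivot element 2/3.
Divide row 1 by 2/3; eliminate column a from the other rows.
Row 4 update in column s_1: -1/6 − (1/6)·(1/2) = -1/4.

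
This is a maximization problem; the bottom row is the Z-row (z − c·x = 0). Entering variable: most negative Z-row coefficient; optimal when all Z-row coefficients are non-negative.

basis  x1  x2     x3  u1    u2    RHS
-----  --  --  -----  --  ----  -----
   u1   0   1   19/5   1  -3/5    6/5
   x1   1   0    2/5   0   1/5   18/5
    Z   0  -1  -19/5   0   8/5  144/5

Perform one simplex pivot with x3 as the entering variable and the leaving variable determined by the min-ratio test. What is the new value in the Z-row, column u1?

Ratio test on column x3 — row 1: (6/5)/(19/5) = 6/19; row 2: (18/5)/(2/5) = 9. Minimum is 6/19 at row 1 (u1 leaves); pivot element 19/5.
Divide row 1 by 19/5; eliminate column x3 from the other rows.
Z-row update in column u1: 0 − (-19/5)·(5/19) = 1.

1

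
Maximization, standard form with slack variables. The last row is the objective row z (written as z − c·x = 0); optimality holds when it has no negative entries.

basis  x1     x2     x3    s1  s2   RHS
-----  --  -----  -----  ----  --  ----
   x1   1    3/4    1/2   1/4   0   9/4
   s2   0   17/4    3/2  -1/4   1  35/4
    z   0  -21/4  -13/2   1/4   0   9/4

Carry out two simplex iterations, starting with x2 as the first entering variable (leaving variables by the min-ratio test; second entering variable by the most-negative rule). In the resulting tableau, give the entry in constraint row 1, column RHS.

3

Ratio test on column x2 — row 1: (9/4)/(3/4) = 3; row 2: (35/4)/(17/4) = 35/17. Minimum is 35/17 at row 2 (s2 leaves); pivot element 17/4.
Divide row 2 by 17/4; eliminate column x2 from the other rows.
Second iteration: most negative z-row entry is -79/17 in column x3, so x3 enters.
Ratio test on column x3 — row 1: (12/17)/(4/17) = 3; row 2: (35/17)/(6/17) = 35/6. Minimum is 3 at row 1 (x1 leaves); pivot element 4/17.
Divide row 1 by 4/17; eliminate column x3 from the other rows.
After both pivots, the entry at constraint row 1, column RHS is 3.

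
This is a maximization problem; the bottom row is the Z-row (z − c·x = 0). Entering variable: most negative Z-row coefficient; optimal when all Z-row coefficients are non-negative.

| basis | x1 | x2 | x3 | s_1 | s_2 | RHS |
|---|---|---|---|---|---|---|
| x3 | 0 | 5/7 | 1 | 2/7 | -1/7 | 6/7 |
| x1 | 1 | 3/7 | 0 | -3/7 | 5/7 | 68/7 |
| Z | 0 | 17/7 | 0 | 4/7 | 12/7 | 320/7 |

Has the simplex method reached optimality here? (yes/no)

yes

Every Z-row coefficient is ≥ 0, so the tableau is optimal.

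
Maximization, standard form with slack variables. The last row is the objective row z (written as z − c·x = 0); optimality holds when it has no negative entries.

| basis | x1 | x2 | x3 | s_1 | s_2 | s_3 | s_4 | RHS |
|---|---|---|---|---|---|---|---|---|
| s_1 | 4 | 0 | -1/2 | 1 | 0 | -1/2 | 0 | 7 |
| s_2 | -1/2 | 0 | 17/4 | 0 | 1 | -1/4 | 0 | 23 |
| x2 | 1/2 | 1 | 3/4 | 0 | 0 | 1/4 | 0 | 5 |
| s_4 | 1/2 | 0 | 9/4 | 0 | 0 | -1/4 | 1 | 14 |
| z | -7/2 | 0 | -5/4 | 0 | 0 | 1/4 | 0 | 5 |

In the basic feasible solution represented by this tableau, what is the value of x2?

5

x2 is basic (row 3); its value is the RHS of that row, 5.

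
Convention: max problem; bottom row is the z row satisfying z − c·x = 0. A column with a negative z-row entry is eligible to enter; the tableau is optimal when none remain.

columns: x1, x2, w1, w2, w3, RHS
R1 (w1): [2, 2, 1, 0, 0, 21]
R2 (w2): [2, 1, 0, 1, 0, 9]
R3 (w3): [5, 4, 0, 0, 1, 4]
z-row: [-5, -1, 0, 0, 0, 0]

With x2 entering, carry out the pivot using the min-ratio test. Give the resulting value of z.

1

Ratio test on column x2 — row 1: 21/2 = 21/2; row 2: 9/1 = 9; row 3: 4/4 = 1. Minimum is 1 at row 3 (w3 leaves); pivot element 4.
Pivot on row 3; the z-row RHS becomes 0 − (-1)·1 = 1.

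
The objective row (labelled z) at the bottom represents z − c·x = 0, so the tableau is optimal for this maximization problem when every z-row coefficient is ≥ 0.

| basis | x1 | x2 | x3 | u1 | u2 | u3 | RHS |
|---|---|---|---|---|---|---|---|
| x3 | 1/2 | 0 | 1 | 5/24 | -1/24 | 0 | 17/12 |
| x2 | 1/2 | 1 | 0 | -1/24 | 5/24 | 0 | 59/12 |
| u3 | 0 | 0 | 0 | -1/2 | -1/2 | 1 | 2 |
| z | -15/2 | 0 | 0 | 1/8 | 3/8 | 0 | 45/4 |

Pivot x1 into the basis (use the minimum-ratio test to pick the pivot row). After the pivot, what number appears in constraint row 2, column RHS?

7/2

Ratio test on column x1 — row 1: (17/12)/(1/2) = 17/6; row 2: (59/12)/(1/2) = 59/6; row 3: entry 0 ≤ 0. Minimum is 17/6 at row 1 (x3 leaves); pivot element 1/2.
Divide row 1 by 1/2; eliminate column x1 from the other rows.
Row 2 update in column RHS: 59/12 − (1/2)·(17/6) = 7/2.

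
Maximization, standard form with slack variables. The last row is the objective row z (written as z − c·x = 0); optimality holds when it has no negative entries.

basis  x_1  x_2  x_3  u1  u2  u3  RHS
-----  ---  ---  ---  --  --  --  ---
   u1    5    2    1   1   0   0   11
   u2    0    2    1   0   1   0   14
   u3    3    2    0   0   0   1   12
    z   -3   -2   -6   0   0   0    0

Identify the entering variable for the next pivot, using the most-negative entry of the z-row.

x_3

Negative z-row entries: x_1: -3, x_2: -2, x_3: -6.
The most negative is -6 in column x_3, so x_3 enters.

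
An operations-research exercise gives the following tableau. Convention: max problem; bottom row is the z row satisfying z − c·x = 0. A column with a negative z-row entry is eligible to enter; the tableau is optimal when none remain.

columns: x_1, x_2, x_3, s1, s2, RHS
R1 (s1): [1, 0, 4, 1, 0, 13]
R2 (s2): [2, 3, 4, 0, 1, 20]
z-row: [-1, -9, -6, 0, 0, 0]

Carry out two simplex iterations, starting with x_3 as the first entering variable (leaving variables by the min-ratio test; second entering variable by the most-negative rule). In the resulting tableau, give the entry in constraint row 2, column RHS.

7/3

Ratio test on column x_3 — row 1: 13/4 = 13/4; row 2: 20/4 = 5. Minimum is 13/4 at row 1 (s1 leaves); pivot element 4.
Divide row 1 by 4; eliminate column x_3 from the other rows.
Second iteration: most negative z-row entry is -9 in column x_2, so x_2 enters.
Ratio test on column x_2 — row 1: entry 0 ≤ 0; row 2: 7/3 = 7/3. Minimum is 7/3 at row 2 (s2 leaves); pivot element 3.
Divide row 2 by 3; eliminate column x_2 from the other rows.
After both pivots, the entry at constraint row 2, column RHS is 7/3.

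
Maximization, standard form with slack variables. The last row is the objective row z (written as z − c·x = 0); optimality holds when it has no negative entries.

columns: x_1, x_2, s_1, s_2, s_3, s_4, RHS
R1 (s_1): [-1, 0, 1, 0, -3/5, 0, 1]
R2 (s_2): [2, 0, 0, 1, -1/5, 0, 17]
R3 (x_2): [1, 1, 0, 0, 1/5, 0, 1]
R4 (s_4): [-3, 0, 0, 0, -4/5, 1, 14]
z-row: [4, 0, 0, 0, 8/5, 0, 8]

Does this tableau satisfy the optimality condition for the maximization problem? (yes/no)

Every z-row coefficient is ≥ 0, so the tableau is optimal.

yes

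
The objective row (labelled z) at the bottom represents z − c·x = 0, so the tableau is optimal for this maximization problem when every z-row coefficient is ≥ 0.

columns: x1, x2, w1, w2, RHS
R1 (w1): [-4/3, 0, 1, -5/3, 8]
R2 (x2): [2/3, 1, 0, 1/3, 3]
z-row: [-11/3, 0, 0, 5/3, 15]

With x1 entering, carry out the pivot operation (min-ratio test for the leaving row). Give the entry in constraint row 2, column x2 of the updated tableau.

Ratio test on column x1 — row 1: entry -4/3 ≤ 0; row 2: 3/(2/3) = 9/2. Minimum is 9/2 at row 2 (x2 leaves); pivot element 2/3.
Divide row 2 by 2/3; eliminate column x1 from the other rows.
In the new row 2, the x2 entry is the old entry divided by the pivot: 1/(2/3) = 3/2.

3/2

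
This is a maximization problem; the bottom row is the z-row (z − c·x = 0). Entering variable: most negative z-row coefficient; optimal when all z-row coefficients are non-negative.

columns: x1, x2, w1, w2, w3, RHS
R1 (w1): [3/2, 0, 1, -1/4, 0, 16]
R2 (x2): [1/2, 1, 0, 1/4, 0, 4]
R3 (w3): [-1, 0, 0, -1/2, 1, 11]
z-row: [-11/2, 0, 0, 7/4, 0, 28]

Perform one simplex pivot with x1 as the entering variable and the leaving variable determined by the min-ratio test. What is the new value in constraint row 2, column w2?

1/2

Ratio test on column x1 — row 1: 16/(3/2) = 32/3; row 2: 4/(1/2) = 8; row 3: entry -1 ≤ 0. Minimum is 8 at row 2 (x2 leaves); pivot element 1/2.
Divide row 2 by 1/2; eliminate column x1 from the other rows.
In the new row 2, the w2 entry is the old entry divided by the pivot: (1/4)/(1/2) = 1/2.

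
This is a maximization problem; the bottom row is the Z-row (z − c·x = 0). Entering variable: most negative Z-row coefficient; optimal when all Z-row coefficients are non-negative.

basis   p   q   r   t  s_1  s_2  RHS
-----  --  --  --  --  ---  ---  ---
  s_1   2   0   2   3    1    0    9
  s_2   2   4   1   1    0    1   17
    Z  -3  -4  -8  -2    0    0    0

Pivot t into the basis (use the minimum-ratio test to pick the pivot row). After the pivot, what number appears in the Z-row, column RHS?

Ratio test on column t — row 1: 9/3 = 3; row 2: 17/1 = 17. Minimum is 3 at row 1 (s_1 leaves); pivot element 3.
Divide row 1 by 3; eliminate column t from the other rows.
Z-row update in column RHS: 0 − (-2)·3 = 6.

6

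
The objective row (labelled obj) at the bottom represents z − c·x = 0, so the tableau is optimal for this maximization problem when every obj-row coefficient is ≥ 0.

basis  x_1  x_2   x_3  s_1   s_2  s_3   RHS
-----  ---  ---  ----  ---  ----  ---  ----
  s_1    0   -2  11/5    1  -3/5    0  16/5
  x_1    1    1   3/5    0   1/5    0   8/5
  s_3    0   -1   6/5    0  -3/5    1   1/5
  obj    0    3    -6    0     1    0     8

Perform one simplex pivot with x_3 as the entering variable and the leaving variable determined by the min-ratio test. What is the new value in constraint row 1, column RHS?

17/6

Ratio test on column x_3 — row 1: (16/5)/(11/5) = 16/11; row 2: (8/5)/(3/5) = 8/3; row 3: (1/5)/(6/5) = 1/6. Minimum is 1/6 at row 3 (s_3 leaves); pivot element 6/5.
Divide row 3 by 6/5; eliminate column x_3 from the other rows.
Row 1 update in column RHS: 16/5 − (11/5)·(1/6) = 17/6.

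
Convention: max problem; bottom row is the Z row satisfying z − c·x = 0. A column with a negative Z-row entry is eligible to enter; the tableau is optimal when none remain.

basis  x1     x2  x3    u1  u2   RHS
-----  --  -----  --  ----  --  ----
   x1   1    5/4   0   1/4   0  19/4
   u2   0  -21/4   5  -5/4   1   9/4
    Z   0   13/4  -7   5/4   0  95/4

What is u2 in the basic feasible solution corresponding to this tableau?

9/4

u2 is basic (row 2); its value is the RHS of that row, 9/4.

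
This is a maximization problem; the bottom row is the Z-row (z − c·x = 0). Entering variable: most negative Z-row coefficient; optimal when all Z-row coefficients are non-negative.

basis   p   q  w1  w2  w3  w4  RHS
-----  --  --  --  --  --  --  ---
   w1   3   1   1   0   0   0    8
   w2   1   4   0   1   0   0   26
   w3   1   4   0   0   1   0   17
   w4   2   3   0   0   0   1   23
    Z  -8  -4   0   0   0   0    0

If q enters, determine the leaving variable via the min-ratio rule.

Column q entries and ratios — w1: 8/1 = 8; w2: 26/4 = 13/2; w3: 17/4 = 17/4; w4: 23/3 = 23/3.
Smallest ratio is 17/4 in the row of w3, so w3 leaves.

w3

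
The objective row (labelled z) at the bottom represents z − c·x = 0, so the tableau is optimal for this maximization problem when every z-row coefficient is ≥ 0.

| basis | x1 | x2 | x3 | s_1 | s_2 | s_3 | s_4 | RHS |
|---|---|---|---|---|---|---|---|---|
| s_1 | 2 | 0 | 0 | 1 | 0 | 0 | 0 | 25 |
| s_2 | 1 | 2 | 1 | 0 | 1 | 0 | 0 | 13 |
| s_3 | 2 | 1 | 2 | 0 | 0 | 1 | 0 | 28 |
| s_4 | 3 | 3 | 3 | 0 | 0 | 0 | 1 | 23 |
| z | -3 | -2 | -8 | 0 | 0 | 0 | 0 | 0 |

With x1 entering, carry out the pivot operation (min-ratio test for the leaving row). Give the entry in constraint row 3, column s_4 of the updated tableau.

-2/3

Ratio test on column x1 — row 1: 25/2 = 25/2; row 2: 13/1 = 13; row 3: 28/2 = 14; row 4: 23/3 = 23/3. Minimum is 23/3 at row 4 (s_4 leaves); pivot element 3.
Divide row 4 by 3; eliminate column x1 from the other rows.
Row 3 update in column s_4: 0 − 2·(1/3) = -2/3.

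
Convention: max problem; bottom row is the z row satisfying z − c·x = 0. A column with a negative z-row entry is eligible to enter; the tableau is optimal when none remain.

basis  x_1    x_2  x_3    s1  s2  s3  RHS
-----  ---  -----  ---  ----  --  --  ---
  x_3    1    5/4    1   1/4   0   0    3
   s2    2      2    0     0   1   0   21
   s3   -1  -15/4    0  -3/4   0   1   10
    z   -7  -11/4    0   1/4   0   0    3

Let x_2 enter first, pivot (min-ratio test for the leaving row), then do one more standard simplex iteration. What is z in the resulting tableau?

Ratio test on column x_2 — row 1: 3/(5/4) = 12/5; row 2: 21/2 = 21/2; row 3: entry -15/4 ≤ 0. Minimum is 12/5 at row 1 (x_3 leaves); pivot element 5/4.
Pivot on row 1; the z-row RHS becomes 3 − (-11/4)·(12/5) = 48/5.
Next entering variable (most negative z-row entry -24/5): x_1.
Ratio test on column x_1 — row 1: (12/5)/(4/5) = 3; row 2: (81/5)/(2/5) = 81/2; row 3: 19/2 = 19/2. Minimum is 3 at row 1 (x_2 leaves); pivot element 4/5.
After the second pivot the z-row RHS is 48/5 − (-24/5)·3 = 24.

24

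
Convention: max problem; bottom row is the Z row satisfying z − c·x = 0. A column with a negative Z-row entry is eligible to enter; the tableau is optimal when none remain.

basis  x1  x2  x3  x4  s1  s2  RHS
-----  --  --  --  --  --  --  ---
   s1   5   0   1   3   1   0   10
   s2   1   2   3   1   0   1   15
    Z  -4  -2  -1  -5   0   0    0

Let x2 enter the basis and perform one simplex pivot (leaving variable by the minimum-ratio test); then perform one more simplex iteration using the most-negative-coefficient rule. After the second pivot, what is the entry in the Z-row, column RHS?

85/3

Ratio test on column x2 — row 1: entry 0 ≤ 0; row 2: 15/2 = 15/2. Minimum is 15/2 at row 2 (s2 leaves); pivot element 2.
Divide row 2 by 2; eliminate column x2 from the other rows.
Second iteration: most negative Z-row entry is -4 in column x4, so x4 enters.
Ratio test on column x4 — row 1: 10/3 = 10/3; row 2: (15/2)/(1/2) = 15. Minimum is 10/3 at row 1 (s1 leaves); pivot element 3.
Divide row 1 by 3; eliminate column x4 from the other rows.
After both pivots, the entry at the Z-row, column RHS is 85/3.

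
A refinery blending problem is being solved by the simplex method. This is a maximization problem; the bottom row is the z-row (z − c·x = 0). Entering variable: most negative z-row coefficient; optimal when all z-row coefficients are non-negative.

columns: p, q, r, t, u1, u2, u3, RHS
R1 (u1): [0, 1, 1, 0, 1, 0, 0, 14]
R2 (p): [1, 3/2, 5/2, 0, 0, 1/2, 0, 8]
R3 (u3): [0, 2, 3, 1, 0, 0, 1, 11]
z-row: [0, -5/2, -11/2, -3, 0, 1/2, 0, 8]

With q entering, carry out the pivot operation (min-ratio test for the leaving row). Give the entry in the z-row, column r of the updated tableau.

Ratio test on column q — row 1: 14/1 = 14; row 2: 8/(3/2) = 16/3; row 3: 11/2 = 11/2. Minimum is 16/3 at row 2 (p leaves); pivot element 3/2.
Divide row 2 by 3/2; eliminate column q from the other rows.
z-row update in column r: -11/2 − (-5/2)·(5/3) = -4/3.

-4/3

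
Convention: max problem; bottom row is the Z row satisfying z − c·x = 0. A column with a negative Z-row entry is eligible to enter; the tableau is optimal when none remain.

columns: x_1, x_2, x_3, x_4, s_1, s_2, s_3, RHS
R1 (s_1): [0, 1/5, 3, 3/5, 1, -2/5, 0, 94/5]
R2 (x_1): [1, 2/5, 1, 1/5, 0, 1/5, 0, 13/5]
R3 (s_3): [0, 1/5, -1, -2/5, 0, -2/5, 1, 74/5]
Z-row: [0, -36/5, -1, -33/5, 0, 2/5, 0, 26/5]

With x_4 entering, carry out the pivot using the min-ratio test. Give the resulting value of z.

Ratio test on column x_4 — row 1: (94/5)/(3/5) = 94/3; row 2: (13/5)/(1/5) = 13; row 3: entry -2/5 ≤ 0. Minimum is 13 at row 2 (x_1 leaves); pivot element 1/5.
Pivot on row 2; the Z-row RHS becomes 26/5 − (-33/5)·13 = 91.

91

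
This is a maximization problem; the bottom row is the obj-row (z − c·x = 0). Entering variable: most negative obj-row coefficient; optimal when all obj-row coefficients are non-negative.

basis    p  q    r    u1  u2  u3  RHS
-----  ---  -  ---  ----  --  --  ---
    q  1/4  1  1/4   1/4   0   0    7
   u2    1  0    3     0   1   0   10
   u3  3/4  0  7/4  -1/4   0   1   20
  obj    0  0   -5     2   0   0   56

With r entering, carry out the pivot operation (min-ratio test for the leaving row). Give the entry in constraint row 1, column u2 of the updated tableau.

Ratio test on column r — row 1: 7/(1/4) = 28; row 2: 10/3 = 10/3; row 3: 20/(7/4) = 80/7. Minimum is 10/3 at row 2 (u2 leaves); pivot element 3.
Divide row 2 by 3; eliminate column r from the other rows.
Row 1 update in column u2: 0 − (1/4)·(1/3) = -1/12.

-1/12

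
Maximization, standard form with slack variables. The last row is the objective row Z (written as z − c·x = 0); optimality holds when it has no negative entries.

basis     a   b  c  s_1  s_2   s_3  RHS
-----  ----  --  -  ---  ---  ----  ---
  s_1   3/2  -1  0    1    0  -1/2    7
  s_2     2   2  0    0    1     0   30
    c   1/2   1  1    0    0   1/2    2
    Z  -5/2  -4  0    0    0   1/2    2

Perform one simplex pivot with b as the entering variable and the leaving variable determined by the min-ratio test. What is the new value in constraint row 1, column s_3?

0

Ratio test on column b — row 1: entry -1 ≤ 0; row 2: 30/2 = 15; row 3: 2/1 = 2. Minimum is 2 at row 3 (c leaves); pivot element 1.
Divide row 3 by 1; eliminate column b from the other rows.
Row 1 update in column s_3: -1/2 − (-1)·(1/2) = 0.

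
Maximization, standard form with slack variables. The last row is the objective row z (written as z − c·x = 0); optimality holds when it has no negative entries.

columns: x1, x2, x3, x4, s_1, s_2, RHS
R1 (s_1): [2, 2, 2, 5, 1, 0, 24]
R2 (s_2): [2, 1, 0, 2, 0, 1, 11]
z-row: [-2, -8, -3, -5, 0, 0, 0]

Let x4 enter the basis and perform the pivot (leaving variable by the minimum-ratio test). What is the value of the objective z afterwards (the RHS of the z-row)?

24

Ratio test on column x4 — row 1: 24/5 = 24/5; row 2: 11/2 = 11/2. Minimum is 24/5 at row 1 (s_1 leaves); pivot element 5.
Pivot on row 1; the z-row RHS becomes 0 − (-5)·(24/5) = 24.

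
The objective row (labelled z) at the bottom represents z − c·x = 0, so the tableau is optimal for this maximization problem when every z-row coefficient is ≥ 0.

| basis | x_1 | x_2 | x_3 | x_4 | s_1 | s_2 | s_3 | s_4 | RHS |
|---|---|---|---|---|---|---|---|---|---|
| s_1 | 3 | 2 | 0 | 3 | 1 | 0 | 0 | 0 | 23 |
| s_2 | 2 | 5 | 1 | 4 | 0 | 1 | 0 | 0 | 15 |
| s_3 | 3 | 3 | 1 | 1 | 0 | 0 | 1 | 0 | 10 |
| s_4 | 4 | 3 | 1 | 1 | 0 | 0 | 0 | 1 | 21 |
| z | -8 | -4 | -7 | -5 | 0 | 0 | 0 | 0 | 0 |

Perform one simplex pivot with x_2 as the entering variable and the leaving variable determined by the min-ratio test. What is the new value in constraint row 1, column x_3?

Ratio test on column x_2 — row 1: 23/2 = 23/2; row 2: 15/5 = 3; row 3: 10/3 = 10/3; row 4: 21/3 = 7. Minimum is 3 at row 2 (s_2 leaves); pivot element 5.
Divide row 2 by 5; eliminate column x_2 from the other rows.
Row 1 update in column x_3: 0 − 2·(1/5) = -2/5.

-2/5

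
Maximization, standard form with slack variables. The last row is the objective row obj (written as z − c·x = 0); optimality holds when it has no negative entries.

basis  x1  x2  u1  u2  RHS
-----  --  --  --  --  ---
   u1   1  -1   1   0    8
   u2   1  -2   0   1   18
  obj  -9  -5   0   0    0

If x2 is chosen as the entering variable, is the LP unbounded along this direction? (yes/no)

yes

Every constraint-row entry in column x2 is ≤ 0, so increasing x2 is unbounded.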